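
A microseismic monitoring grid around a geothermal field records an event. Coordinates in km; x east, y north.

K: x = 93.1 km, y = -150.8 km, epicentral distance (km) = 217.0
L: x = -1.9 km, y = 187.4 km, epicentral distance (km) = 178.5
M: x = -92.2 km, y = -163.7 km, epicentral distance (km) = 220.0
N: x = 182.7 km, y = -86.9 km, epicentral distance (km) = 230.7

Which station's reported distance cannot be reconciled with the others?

L

Solve using three stations at a time. Using K, M, N (subtract circle equations pairwise → linear system) gives (x, y) ≈ (-9.8, 40.2).
Distances from that point to each station vs reported:
  K: calculated 216.9 vs reported 217.0 → residual 0.1 km
  L: calculated 147.4 vs reported 178.5 → residual 31.1 km
  M: calculated 219.9 vs reported 220.0 → residual 0.1 km
  N: calculated 230.6 vs reported 230.7 → residual 0.1 km
K, M, N are mutually consistent (residuals ≈ 0); L is off by 31.1 km.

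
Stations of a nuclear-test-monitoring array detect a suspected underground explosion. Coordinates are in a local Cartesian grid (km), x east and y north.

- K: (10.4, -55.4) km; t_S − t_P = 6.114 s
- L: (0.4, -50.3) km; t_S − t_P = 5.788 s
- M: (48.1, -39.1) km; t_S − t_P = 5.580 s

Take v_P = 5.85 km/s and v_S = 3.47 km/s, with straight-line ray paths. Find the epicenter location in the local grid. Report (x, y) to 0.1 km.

Distance from S−P lag: d = Δt · v_P v_S / (v_P − v_S) = Δt · (5.85·3.47)/(5.85−3.47) ≈ 8.5292·Δt.
So d_K = 52.15, d_L = 49.37, d_M = 47.59 km.
Circle about each station: (x − 10.4)² + (y + 55.4)² = 52.15²; (x − 0.4)² + (y + 50.3)² = 49.37²; (x − 48.1)² + (y + 39.1)² = 47.59².
Subtracting pairs of circle equations eliminates x²+y² and gives linear equations (the radical axes):
-20.0 x + 10.2 y = -364.84
75.4 x + 32.6 y = 1119.91
Solving the 2×2 system: x ≈ 16.4, y ≈ -3.6 km.

(16.4, -3.6)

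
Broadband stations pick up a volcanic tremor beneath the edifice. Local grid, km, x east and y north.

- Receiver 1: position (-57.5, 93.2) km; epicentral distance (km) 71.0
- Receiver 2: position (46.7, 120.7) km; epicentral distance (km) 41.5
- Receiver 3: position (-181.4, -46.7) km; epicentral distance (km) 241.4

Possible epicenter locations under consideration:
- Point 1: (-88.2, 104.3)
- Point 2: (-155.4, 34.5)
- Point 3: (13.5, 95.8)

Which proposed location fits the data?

Point 3

For each candidate, compare |candidate − station| to the reported distance:
Point 1: residuals Receiver 1 38.4, Receiver 2 94.4, Receiver 3 64.0 → max 94.4 km
Point 2: residuals Receiver 1 43.1, Receiver 2 178.2, Receiver 3 156.1 → max 178.2 km
Point 3: residuals Receiver 1 0.0, Receiver 2 0.0, Receiver 3 0.0 → max 0.0 km
Only Point 3 has all residuals ≈ 0.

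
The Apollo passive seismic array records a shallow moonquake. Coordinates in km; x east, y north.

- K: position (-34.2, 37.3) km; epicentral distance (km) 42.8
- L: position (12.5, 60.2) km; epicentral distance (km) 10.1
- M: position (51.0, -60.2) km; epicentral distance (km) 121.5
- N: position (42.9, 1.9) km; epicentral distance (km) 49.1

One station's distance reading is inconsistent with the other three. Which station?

Solve using three stations at a time. Using K, L, M (subtract circle equations pairwise → linear system) gives (x, y) ≈ (5.8, 52.6).
Distances from that point to each station vs reported:
  K: calculated 42.8 vs reported 42.8 → residual 0.0 km
  L: calculated 10.2 vs reported 10.1 → residual 0.1 km
  M: calculated 121.5 vs reported 121.5 → residual 0.0 km
  N: calculated 62.8 vs reported 49.1 → residual 13.7 km
K, L, M are mutually consistent (residuals ≈ 0); N is off by 13.7 km.

N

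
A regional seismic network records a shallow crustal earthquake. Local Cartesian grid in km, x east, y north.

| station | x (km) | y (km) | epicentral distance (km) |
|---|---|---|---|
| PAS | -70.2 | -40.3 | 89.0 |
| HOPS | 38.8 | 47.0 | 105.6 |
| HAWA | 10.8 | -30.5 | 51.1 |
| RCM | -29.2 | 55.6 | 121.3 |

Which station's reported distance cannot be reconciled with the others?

HAWA

Solve using three stations at a time. Using PAS, HOPS, RCM (subtract circle equations pairwise → linear system) gives (x, y) ≈ (17.4, -56.4).
Distances from that point to each station vs reported:
  PAS: calculated 89.0 vs reported 89.0 → residual 0.0 km
  HOPS: calculated 105.6 vs reported 105.6 → residual 0.0 km
  HAWA: calculated 26.8 vs reported 51.1 → residual 24.3 km
  RCM: calculated 121.3 vs reported 121.3 → residual 0.0 km
PAS, HOPS, RCM are mutually consistent (residuals ≈ 0); HAWA is off by 24.3 km.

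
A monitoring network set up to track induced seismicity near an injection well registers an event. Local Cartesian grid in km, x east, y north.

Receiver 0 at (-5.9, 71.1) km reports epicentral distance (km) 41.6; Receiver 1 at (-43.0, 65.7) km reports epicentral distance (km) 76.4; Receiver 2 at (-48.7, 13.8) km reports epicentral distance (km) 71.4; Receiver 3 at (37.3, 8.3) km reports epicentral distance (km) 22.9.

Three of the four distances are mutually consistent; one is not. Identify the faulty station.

Solve using three stations at a time. Using Receiver 1, Receiver 2, Receiver 3 (subtract circle equations pairwise → linear system) gives (x, y) ≈ (21.8, 25.2).
Distances from that point to each station vs reported:
  Receiver 0: calculated 53.6 vs reported 41.6 → residual 12.0 km
  Receiver 1: calculated 76.4 vs reported 76.4 → residual 0.0 km
  Receiver 2: calculated 71.4 vs reported 71.4 → residual 0.0 km
  Receiver 3: calculated 22.9 vs reported 22.9 → residual 0.0 km
Receiver 1, Receiver 2, Receiver 3 are mutually consistent (residuals ≈ 0); Receiver 0 is off by 12.0 km.

Receiver 0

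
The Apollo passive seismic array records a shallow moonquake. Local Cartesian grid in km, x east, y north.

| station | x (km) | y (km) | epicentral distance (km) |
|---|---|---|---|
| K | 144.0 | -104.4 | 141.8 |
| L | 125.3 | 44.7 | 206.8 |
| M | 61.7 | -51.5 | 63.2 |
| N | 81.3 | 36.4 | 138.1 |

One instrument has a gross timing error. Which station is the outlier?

L

Solve using three stations at a time. Using K, M, N (subtract circle equations pairwise → linear system) gives (x, y) ≈ (4.7, -78.4).
Distances from that point to each station vs reported:
  K: calculated 141.7 vs reported 141.8 → residual 0.1 km
  L: calculated 172.4 vs reported 206.8 → residual 34.4 km
  M: calculated 63.1 vs reported 63.2 → residual 0.1 km
  N: calculated 138.0 vs reported 138.1 → residual 0.1 km
K, M, N are mutually consistent (residuals ≈ 0); L is off by 34.4 km.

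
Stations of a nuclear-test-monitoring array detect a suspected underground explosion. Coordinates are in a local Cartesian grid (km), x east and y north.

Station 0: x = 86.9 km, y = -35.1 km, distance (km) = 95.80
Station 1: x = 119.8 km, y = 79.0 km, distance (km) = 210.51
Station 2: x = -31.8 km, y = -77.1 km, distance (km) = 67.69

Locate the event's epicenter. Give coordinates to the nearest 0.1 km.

Circle about each station: (x − 86.9)² + (y + 35.1)² = 95.80²; (x − 119.8)² + (y − 79.0)² = 210.51²; (x + 31.8)² + (y + 77.1)² = 67.69².
Subtracting pairs of circle equations eliminates x²+y² and gives linear equations (the radical axes):
65.8 x + 228.2 y = -23327.40
-237.4 x − 84.0 y = 2767.73
Solving the 2×2 system: x ≈ 27.3, y ≈ -110.1 km.

27.3 km east, -110.1 km north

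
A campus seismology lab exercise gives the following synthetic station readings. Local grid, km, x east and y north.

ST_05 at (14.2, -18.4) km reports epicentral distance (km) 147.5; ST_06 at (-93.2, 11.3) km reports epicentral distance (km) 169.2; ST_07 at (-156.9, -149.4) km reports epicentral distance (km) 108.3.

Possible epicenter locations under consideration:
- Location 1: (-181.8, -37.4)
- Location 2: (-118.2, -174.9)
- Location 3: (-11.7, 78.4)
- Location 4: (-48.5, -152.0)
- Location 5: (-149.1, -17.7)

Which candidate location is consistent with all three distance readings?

Location 4

For each candidate, compare |candidate − station| to the reported distance:
Location 1: residuals ST_05 49.4, ST_06 68.1, ST_07 6.4 → max 68.1 km
Location 2: residuals ST_05 57.5, ST_06 18.7, ST_07 62.0 → max 62.0 km
Location 3: residuals ST_05 47.3, ST_06 63.6, ST_07 161.8 → max 161.8 km
Location 4: residuals ST_05 0.1, ST_06 0.1, ST_07 0.1 → max 0.1 km
Location 5: residuals ST_05 15.8, ST_06 106.2, ST_07 23.6 → max 106.2 km
Only Location 4 has all residuals ≈ 0.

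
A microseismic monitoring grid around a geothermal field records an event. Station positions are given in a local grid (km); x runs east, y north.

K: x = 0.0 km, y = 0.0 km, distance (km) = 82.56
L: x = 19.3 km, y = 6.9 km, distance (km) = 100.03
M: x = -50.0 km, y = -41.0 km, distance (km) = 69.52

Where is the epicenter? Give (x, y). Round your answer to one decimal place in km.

-79.6 km east, 21.9 km north

Circle about each station: x² + y² = 82.56²; (x − 19.3)² + (y − 6.9)² = 100.03²; (x + 50.0)² + (y + 41.0)² = 69.52².
Subtracting the K equation from the L and M equations removes the quadratic terms:
38.6 x + 13.8 y = -2769.75
-100.0 x − 82.0 y = 6164.12
Solving the 2×2 system: x ≈ -79.6, y ≈ 21.9 km.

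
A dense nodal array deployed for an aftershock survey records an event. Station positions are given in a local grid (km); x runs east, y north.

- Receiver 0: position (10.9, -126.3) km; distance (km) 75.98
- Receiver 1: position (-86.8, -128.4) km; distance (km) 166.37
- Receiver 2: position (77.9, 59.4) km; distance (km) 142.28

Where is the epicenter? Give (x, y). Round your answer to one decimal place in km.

Circle about each station: (x − 10.9)² + (y + 126.3)² = 75.98²; (x + 86.8)² + (y + 128.4)² = 166.37²; (x − 77.9)² + (y − 59.4)² = 142.28².
Subtracting pairs of circle equations eliminates x²+y² and gives linear equations (the radical axes):
-195.4 x − 4.2 y = -13955.72
134.0 x + 371.4 y = -20944.37
Solving the 2×2 system: x ≈ 73.2, y ≈ -82.8 km.
Check against Receiver 0 (with the unrounded x, y): √((x − 10.9)²+(y + 126.3)²) = 75.98 ≈ 75.98 km. ✓

x ≈ 73.2 km, y ≈ -82.8 km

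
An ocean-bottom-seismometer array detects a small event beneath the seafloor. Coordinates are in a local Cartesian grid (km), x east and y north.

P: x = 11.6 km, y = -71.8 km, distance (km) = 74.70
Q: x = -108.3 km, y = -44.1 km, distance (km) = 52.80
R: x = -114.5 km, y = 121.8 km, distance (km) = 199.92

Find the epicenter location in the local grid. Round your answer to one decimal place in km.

Circle about each station: (x − 11.6)² + (y + 71.8)² = 74.70²; (x + 108.3)² + (y + 44.1)² = 52.80²; (x + 114.5)² + (y − 121.8)² = 199.92².
Subtracting the P equation from the Q and R equations removes the quadratic terms:
-239.8 x + 55.4 y = 11176.15
-252.2 x + 387.2 y = -11732.23
Solving the 2×2 system: x ≈ -63.1, y ≈ -71.4 km.
Check against P (with the unrounded x, y): √((x − 11.6)²+(y + 71.8)²) = 74.70 ≈ 74.70 km. ✓

x ≈ -63.1 km, y ≈ -71.4 km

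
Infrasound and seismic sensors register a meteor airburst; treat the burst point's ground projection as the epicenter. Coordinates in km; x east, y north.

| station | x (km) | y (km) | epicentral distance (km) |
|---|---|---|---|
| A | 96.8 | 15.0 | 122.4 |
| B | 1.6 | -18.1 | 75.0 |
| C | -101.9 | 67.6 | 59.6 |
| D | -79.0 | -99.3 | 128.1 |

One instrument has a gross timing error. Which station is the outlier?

A

Solve using three stations at a time. Using B, C, D (subtract circle equations pairwise → linear system) gives (x, y) ≈ (-58.2, 27.1).
Distances from that point to each station vs reported:
  A: calculated 155.5 vs reported 122.4 → residual 33.1 km
  B: calculated 75.0 vs reported 75.0 → residual 0.0 km
  C: calculated 59.6 vs reported 59.6 → residual 0.0 km
  D: calculated 128.1 vs reported 128.1 → residual 0.0 km
B, C, D are mutually consistent (residuals ≈ 0); A is off by 33.1 km.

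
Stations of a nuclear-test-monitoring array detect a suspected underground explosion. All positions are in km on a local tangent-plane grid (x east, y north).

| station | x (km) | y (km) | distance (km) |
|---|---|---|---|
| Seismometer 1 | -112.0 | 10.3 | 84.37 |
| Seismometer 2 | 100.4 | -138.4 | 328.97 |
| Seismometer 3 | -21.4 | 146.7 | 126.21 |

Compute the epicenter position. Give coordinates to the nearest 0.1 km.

-134.9 km east, 91.5 km north

Circle about each station: (x + 112.0)² + (y − 10.3)² = 84.37²; (x − 100.4)² + (y + 138.4)² = 328.97²; (x + 21.4)² + (y − 146.7)² = 126.21².
Subtracting pairs of circle equations eliminates x²+y² and gives linear equations (the radical axes):
424.8 x − 297.4 y = -84518.33
181.2 x + 272.8 y = 518.09
Solving the 2×2 system: x ≈ -134.9, y ≈ 91.5 km.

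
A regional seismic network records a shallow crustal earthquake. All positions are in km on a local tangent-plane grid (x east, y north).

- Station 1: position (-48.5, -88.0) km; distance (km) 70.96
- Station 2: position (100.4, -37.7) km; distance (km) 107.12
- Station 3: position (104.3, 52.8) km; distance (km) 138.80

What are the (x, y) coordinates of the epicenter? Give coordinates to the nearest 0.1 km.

Circle about each station: (x + 48.5)² + (y + 88.0)² = 70.96²; (x − 100.4)² + (y + 37.7)² = 107.12²; (x − 104.3)² + (y − 52.8)² = 138.80².
Subtracting the Station 1 equation from the Station 2 and Station 3 equations removes the quadratic terms:
297.8 x + 100.6 y = -5034.17
305.6 x + 281.6 y = -10660.04
Solving the 2×2 system: x ≈ -6.5, y ≈ -30.8 km.
Check against Station 1 (with the unrounded x, y): √((x + 48.5)²+(y + 88.0)²) = 70.96 ≈ 70.96 km. ✓

-6.5 km east, -30.8 km north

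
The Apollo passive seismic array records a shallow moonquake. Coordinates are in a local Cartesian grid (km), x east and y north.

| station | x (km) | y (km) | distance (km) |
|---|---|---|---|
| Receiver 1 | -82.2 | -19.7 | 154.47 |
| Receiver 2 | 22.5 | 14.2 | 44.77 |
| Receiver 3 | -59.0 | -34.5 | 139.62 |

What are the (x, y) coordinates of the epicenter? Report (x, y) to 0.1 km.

Circle about each station: (x + 82.2)² + (y + 19.7)² = 154.47²; (x − 22.5)² + (y − 14.2)² = 44.77²; (x + 59.0)² + (y + 34.5)² = 139.62².
Subtracting the Receiver 1 equation from the Receiver 2 and Receiver 3 equations removes the quadratic terms:
209.4 x + 67.8 y = 15419.59
46.4 x − 29.6 y = 1893.56
Solving the 2×2 system: x ≈ 62.6, y ≈ 34.1 km.
Check against Receiver 1 (with the unrounded x, y): √((x + 82.2)²+(y + 19.7)²) = 154.47 ≈ 154.47 km. ✓

x ≈ 62.6 km, y ≈ 34.1 km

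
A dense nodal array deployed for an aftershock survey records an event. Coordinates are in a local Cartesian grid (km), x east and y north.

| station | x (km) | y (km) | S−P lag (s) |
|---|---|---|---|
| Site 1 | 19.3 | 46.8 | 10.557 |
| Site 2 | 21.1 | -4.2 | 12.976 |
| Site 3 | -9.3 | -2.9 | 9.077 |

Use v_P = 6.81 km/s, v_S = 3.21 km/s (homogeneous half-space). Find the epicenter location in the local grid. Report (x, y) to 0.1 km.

-44.4 km east, 39.6 km north

Distance from S−P lag: d = Δt · v_P v_S / (v_P − v_S) = Δt · (6.81·3.21)/(6.81−3.21) ≈ 6.0723·Δt.
So d_Site 1 = 64.10, d_Site 2 = 78.79, d_Site 3 = 55.12 km.
Circle about each station: (x − 19.3)² + (y − 46.8)² = 64.10²; (x − 21.1)² + (y + 4.2)² = 78.79²; (x + 9.3)² + (y + 2.9)² = 55.12².
Subtracting the Site 1 equation from the Site 2 and Site 3 equations removes the quadratic terms:
3.6 x − 102.0 y = -4198.93
-57.2 x − 99.4 y = -1397.23
Solving the 2×2 system: x ≈ -44.4, y ≈ 39.6 km.
Check against Site 1 (with the unrounded x, y): √((x − 19.3)²+(y − 46.8)²) = 64.09 ≈ 64.10 km. ✓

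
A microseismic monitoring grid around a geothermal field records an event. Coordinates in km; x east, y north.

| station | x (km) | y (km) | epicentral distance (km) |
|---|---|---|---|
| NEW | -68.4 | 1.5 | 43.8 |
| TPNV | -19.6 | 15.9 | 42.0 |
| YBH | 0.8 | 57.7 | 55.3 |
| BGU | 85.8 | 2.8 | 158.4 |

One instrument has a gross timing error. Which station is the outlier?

Solve using three stations at a time. Using NEW, TPNV, YBH (subtract circle equations pairwise → linear system) gives (x, y) ≈ (-52.3, 42.3).
Distances from that point to each station vs reported:
  NEW: calculated 43.8 vs reported 43.8 → residual 0.0 km
  TPNV: calculated 42.0 vs reported 42.0 → residual 0.0 km
  YBH: calculated 55.3 vs reported 55.3 → residual 0.0 km
  BGU: calculated 143.7 vs reported 158.4 → residual 14.7 km
NEW, TPNV, YBH are mutually consistent (residuals ≈ 0); BGU is off by 14.7 km.

BGU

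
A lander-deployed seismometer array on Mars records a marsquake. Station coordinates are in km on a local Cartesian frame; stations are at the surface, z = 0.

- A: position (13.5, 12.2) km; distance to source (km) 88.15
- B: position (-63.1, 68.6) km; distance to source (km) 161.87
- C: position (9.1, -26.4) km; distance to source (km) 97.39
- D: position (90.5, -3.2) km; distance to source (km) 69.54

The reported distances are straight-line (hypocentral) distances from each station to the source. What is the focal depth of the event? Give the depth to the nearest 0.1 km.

z ≈ 66.0 km

Each station gives a sphere (x−x_i)² + (y−y_i)² + z² = d_i² (stations at z=0).
Subtracting the A sphere from B and C: z² cancels, leaving linear equations in x and y:
-153.2 x + 112.8 y = -10074.99
-8.8 x − 77.2 y = -1265.71
Solving: x ≈ 71.808, y ≈ 8.210 km (keep extra digits for the depth step; rounded: 71.8, 8.2).
Then from the A sphere: z² = 88.15² − (x − 13.5)² − (y − 12.2)² with x = 71.808, y = 8.210, so z ≈ 65.990 ≈ 66.0 km.
Check against D (with the unrounded solution): distance 69.53 ≈ 69.54 km. ✓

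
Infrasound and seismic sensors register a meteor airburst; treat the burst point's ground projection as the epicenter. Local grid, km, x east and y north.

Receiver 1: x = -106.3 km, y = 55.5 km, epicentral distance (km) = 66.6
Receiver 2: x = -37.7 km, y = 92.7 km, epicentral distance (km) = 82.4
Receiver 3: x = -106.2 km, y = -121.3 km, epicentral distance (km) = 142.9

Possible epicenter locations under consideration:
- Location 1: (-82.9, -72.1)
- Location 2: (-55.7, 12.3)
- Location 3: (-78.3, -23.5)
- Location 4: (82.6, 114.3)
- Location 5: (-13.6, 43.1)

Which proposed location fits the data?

For each candidate, compare |candidate − station| to the reported distance:
Location 1: residuals Receiver 1 63.1, Receiver 2 88.5, Receiver 3 88.5 → max 88.5 km
Location 2: residuals Receiver 1 0.1, Receiver 2 0.0, Receiver 3 0.1 → max 0.1 km
Location 3: residuals Receiver 1 17.2, Receiver 2 40.7, Receiver 3 41.2 → max 41.2 km
Location 4: residuals Receiver 1 131.2, Receiver 2 39.8, Receiver 3 159.0 → max 159.0 km
Location 5: residuals Receiver 1 26.9, Receiver 2 27.3, Receiver 3 45.8 → max 45.8 km
Only Location 2 has all residuals ≈ 0.

Location 2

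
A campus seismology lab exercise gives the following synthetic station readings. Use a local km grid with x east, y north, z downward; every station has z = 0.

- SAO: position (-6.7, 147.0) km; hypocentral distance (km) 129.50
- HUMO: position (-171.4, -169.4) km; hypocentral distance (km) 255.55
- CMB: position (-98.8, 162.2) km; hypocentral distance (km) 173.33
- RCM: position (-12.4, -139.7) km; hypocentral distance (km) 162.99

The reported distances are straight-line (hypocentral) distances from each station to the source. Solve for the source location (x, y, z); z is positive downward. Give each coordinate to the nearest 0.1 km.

x ≈ -2.8 km, y ≈ 20.6 km, depth ≈ 27.9 km

Each station gives a sphere (x−x_i)² + (y−y_i)² + z² = d_i² (stations at z=0).
Subtracting the SAO sphere from HUMO and CMB: z² cancels, leaving linear equations in x and y:
-329.4 x − 632.8 y = -12115.12
-184.2 x + 30.4 y = 1143.35
Solving: x ≈ -2.806, y ≈ 20.606 km (keep extra digits for the depth step; rounded: -2.8, 20.6).
Then from the SAO sphere: z² = 129.50² − (x + 6.7)² − (y − 147.0)² with x = -2.806, y = 20.606, so z ≈ 27.922 ≈ 27.9 km.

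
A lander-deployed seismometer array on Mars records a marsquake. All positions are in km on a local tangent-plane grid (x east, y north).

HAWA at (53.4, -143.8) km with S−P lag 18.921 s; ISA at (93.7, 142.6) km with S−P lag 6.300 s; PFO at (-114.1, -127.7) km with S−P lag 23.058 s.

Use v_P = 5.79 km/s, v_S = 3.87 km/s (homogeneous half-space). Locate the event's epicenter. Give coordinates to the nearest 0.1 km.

(60.7, 76.9)

Distance from S−P lag: d = Δt · v_P v_S / (v_P − v_S) = Δt · (5.79·3.87)/(5.79−3.87) ≈ 11.6705·Δt.
So d_HAWA = 220.82, d_ISA = 73.52, d_PFO = 269.10 km.
Circle about each station: (x − 53.4)² + (y + 143.8)² = 220.82²; (x − 93.7)² + (y − 142.6)² = 73.52²; (x + 114.1)² + (y + 127.7)² = 269.10².
Subtracting the HAWA equation from the ISA and PFO equations removes the quadratic terms:
80.6 x + 572.8 y = 48940.73
-335.0 x + 32.2 y = -17857.24
Solving the 2×2 system: x ≈ 60.7, y ≈ 76.9 km.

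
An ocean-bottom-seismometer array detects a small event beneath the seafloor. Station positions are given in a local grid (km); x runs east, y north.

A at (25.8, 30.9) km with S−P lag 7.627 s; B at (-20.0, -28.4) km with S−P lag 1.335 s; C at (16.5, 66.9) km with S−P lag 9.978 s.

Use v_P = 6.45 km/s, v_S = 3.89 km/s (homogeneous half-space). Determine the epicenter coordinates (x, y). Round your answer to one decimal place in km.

Distance from S−P lag: d = Δt · v_P v_S / (v_P − v_S) = Δt · (6.45·3.89)/(6.45−3.89) ≈ 9.8010·Δt.
So d_A = 74.75, d_B = 13.08, d_C = 97.79 km.
Circle about each station: (x − 25.8)² + (y − 30.9)² = 74.75²; (x + 20.0)² + (y + 28.4)² = 13.08²; (x − 16.5)² + (y − 66.9)² = 97.79².
Subtracting pairs of circle equations eliminates x²+y² and gives linear equations (the radical axes):
-91.6 x − 118.6 y = 5002.59
-18.6 x + 72.0 y = -847.91
Solving the 2×2 system: x ≈ -29.5, y ≈ -19.4 km.
Check against A (with the unrounded x, y): √((x − 25.8)²+(y − 30.9)²) = 74.75 ≈ 74.75 km. ✓

x ≈ -29.5 km, y ≈ -19.4 km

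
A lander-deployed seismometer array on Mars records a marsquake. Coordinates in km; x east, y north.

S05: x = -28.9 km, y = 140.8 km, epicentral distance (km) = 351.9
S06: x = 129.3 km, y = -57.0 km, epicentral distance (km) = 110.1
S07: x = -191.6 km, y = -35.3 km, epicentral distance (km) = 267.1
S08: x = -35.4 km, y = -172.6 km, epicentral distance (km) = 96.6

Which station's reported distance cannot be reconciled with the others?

Solve using three stations at a time. Using S06, S07, S08 (subtract circle equations pairwise → linear system) gives (x, y) ≈ (54.9, -138.2).
Distances from that point to each station vs reported:
  S05: calculated 291.3 vs reported 351.9 → residual 60.6 km
  S06: calculated 110.1 vs reported 110.1 → residual 0.0 km
  S07: calculated 267.1 vs reported 267.1 → residual 0.0 km
  S08: calculated 96.6 vs reported 96.6 → residual 0.0 km
S06, S07, S08 are mutually consistent (residuals ≈ 0); S05 is off by 60.6 km.

S05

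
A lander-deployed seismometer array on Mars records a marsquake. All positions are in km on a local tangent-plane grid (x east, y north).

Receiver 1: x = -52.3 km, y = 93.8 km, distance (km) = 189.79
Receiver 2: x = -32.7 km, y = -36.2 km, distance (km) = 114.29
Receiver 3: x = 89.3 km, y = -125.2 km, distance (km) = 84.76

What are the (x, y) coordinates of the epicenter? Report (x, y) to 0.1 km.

(81.5, -40.8)

Circle about each station: (x + 52.3)² + (y − 93.8)² = 189.79²; (x + 32.7)² + (y + 36.2)² = 114.29²; (x − 89.3)² + (y + 125.2)² = 84.76².
Subtracting the Receiver 1 equation from the Receiver 2 and Receiver 3 equations removes the quadratic terms:
39.2 x − 260.0 y = 13804.04
283.2 x − 438.0 y = 40951.79
Solving the 2×2 system: x ≈ 81.5, y ≈ -40.8 km.
Check against Receiver 1 (with the unrounded x, y): √((x + 52.3)²+(y − 93.8)²) = 189.79 ≈ 189.79 km. ✓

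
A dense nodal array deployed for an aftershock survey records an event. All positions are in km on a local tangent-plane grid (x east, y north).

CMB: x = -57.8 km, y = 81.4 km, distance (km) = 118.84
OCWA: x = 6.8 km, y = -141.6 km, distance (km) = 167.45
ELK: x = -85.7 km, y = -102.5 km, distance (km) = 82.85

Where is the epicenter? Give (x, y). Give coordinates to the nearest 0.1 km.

Circle about each station: (x + 57.8)² + (y − 81.4)² = 118.84²; (x − 6.8)² + (y + 141.6)² = 167.45²; (x + 85.7)² + (y + 102.5)² = 82.85².
Subtracting pairs of circle equations eliminates x²+y² and gives linear equations (the radical axes):
129.2 x − 446.0 y = -3786.56
-55.8 x − 367.8 y = 15142.76
Solving the 2×2 system: x ≈ -112.5, y ≈ -24.1 km.

-112.5 km east, -24.1 km north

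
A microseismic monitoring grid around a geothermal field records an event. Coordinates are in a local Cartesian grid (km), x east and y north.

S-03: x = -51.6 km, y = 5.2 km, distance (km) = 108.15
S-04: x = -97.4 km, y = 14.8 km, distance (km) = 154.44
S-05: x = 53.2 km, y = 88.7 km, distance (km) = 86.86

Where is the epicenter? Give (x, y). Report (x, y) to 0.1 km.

Circle about each station: (x + 51.6)² + (y − 5.2)² = 108.15²; (x + 97.4)² + (y − 14.8)² = 154.44²; (x − 53.2)² + (y − 88.7)² = 86.86².
Subtracting the S-03 equation from the S-04 and S-05 equations removes the quadratic terms:
-91.6 x + 19.2 y = -5139.09
209.6 x + 167.0 y = 12160.09
Solving the 2×2 system: x ≈ 56.5, y ≈ 1.9 km.

x ≈ 56.5 km, y ≈ 1.9 km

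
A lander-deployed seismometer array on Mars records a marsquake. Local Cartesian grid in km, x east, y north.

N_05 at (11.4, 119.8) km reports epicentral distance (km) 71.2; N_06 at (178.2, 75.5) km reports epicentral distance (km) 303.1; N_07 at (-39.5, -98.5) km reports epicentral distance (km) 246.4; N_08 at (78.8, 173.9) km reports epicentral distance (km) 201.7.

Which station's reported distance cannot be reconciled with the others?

N_05

Solve using three stations at a time. Using N_06, N_07, N_08 (subtract circle equations pairwise → linear system) gives (x, y) ≈ (-119.1, 134.7).
Distances from that point to each station vs reported:
  N_05: calculated 131.3 vs reported 71.2 → residual 60.1 km
  N_06: calculated 303.1 vs reported 303.1 → residual 0.0 km
  N_07: calculated 246.4 vs reported 246.4 → residual 0.0 km
  N_08: calculated 201.7 vs reported 201.7 → residual 0.0 km
N_06, N_07, N_08 are mutually consistent (residuals ≈ 0); N_05 is off by 60.1 km.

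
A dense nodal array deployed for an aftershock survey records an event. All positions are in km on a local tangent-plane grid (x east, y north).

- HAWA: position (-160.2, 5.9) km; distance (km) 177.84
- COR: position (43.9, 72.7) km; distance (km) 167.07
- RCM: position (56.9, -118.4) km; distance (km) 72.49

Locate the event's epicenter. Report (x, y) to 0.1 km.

(-8.0, -86.1)

Circle about each station: (x + 160.2)² + (y − 5.9)² = 177.84²; (x − 43.9)² + (y − 72.7)² = 167.07²; (x − 56.9)² + (y + 118.4)² = 72.49².
Subtracting pairs of circle equations eliminates x²+y² and gives linear equations (the radical axes):
408.2 x + 133.6 y = -14771.67
434.2 x − 248.6 y = 17929.59
Solving the 2×2 system: x ≈ -8.0, y ≈ -86.1 km.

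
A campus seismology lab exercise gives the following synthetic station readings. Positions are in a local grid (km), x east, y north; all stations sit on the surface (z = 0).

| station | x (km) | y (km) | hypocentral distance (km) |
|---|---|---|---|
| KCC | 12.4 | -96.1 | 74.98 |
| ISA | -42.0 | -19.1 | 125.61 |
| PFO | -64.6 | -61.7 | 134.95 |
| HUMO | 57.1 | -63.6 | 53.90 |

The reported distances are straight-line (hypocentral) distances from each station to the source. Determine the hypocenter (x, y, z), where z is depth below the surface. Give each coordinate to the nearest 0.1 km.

Each station gives a sphere (x−x_i)² + (y−y_i)² + z² = d_i² (stations at z=0).
Subtracting the KCC sphere from ISA and PFO: z² cancels, leaving linear equations in x and y:
-108.8 x + 154.0 y = -17416.03
-154.0 x + 68.8 y = -13998.42
Solving: x ≈ 58.996, y ≈ -71.411 km (keep extra digits for the depth step; rounded: 59.0, -71.4).
Then from the KCC sphere: z² = 74.98² − (x − 12.4)² − (y + 96.1)² with x = 58.996, y = -71.411, so z ≈ 53.304 ≈ 53.3 km.

(59.0, -71.4, 53.3)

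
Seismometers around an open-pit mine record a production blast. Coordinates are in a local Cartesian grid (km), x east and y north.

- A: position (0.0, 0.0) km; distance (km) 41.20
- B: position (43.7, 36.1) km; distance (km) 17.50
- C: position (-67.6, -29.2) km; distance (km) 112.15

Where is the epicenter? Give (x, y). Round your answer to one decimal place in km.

Circle about each station: x² + y² = 41.20²; (x − 43.7)² + (y − 36.1)² = 17.50²; (x + 67.6)² + (y + 29.2)² = 112.15².
Subtracting the A equation from the B and C equations removes the quadratic terms:
87.4 x + 72.2 y = 4604.09
-135.2 x − 58.4 y = -5457.78
Solving the 2×2 system: x ≈ 26.9, y ≈ 31.2 km.

x ≈ 26.9 km, y ≈ 31.2 km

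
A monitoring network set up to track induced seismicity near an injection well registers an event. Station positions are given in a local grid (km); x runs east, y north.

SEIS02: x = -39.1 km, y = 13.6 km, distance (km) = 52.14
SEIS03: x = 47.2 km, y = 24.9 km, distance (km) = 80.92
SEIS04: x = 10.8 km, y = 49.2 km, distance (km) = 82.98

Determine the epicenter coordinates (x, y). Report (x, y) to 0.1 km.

Circle about each station: (x + 39.1)² + (y − 13.6)² = 52.14²; (x − 47.2)² + (y − 24.9)² = 80.92²; (x − 10.8)² + (y − 49.2)² = 82.98².
Subtracting the SEIS02 equation from the SEIS03 and SEIS04 equations removes the quadratic terms:
172.6 x + 22.6 y = -2695.39
99.8 x + 71.2 y = -3343.59
Solving the 2×2 system: x ≈ -11.6, y ≈ -30.7 km.

-11.6 km east, -30.7 km north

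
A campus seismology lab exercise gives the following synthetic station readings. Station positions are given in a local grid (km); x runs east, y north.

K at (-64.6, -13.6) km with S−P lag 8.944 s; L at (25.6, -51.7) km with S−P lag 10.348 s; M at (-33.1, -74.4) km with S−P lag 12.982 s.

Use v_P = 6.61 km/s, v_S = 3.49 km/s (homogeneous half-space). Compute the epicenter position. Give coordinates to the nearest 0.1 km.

-6.4 km east, 17.8 km north

Distance from S−P lag: d = Δt · v_P v_S / (v_P − v_S) = Δt · (6.61·3.49)/(6.61−3.49) ≈ 7.3939·Δt.
So d_K = 66.13, d_L = 76.51, d_M = 95.99 km.
Circle about each station: (x + 64.6)² + (y + 13.6)² = 66.13²; (x − 25.6)² + (y + 51.7)² = 76.51²; (x + 33.1)² + (y + 74.4)² = 95.99².
Subtracting the K equation from the L and M equations removes the quadratic terms:
180.4 x − 76.2 y = -2510.47
63.0 x − 121.6 y = -2568.05
Solving the 2×2 system: x ≈ -6.4, y ≈ 17.8 km.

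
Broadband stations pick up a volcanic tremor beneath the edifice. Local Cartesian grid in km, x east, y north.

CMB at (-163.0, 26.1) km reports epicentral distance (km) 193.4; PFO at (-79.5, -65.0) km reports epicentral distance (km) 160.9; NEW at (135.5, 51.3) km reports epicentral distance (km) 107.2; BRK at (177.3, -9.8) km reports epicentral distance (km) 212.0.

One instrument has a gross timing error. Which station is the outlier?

Solve using three stations at a time. Using CMB, PFO, NEW (subtract circle equations pairwise → linear system) gives (x, y) ≈ (28.3, 54.4).
Distances from that point to each station vs reported:
  CMB: calculated 193.4 vs reported 193.4 → residual 0.0 km
  PFO: calculated 160.9 vs reported 160.9 → residual 0.0 km
  NEW: calculated 107.2 vs reported 107.2 → residual 0.0 km
  BRK: calculated 162.2 vs reported 212.0 → residual 49.8 km
CMB, PFO, NEW are mutually consistent (residuals ≈ 0); BRK is off by 49.8 km.

BRK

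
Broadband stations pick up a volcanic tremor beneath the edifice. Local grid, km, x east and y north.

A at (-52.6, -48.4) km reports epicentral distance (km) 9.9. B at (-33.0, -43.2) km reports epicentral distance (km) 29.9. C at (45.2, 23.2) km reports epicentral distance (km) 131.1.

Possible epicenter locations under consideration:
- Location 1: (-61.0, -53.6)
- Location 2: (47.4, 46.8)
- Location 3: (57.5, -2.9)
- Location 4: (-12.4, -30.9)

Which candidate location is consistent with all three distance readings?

For each candidate, compare |candidate − station| to the reported distance:
Location 1: residuals A 0.0, B 0.0, C 0.0 → max 0.0 km
Location 2: residuals A 128.2, B 90.8, C 107.4 → max 128.2 km
Location 3: residuals A 109.2, B 69.2, C 102.2 → max 109.2 km
Location 4: residuals A 33.9, B 5.9, C 52.1 → max 52.1 km
Only Location 1 has all residuals ≈ 0.

Location 1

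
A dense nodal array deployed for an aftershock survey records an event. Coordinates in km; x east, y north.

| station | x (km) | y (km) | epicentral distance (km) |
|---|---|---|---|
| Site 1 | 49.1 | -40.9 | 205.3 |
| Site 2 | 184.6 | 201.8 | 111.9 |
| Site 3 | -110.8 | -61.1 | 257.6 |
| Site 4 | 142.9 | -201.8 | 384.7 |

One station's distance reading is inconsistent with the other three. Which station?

Site 2

Solve using three stations at a time. Using Site 1, Site 3, Site 4 (subtract circle equations pairwise → linear system) gives (x, y) ≈ (17.9, 162.1).
Distances from that point to each station vs reported:
  Site 1: calculated 205.3 vs reported 205.3 → residual 0.0 km
  Site 2: calculated 171.3 vs reported 111.9 → residual 59.4 km
  Site 3: calculated 257.6 vs reported 257.6 → residual 0.0 km
  Site 4: calculated 384.7 vs reported 384.7 → residual 0.0 km
Site 1, Site 3, Site 4 are mutually consistent (residuals ≈ 0); Site 2 is off by 59.4 km.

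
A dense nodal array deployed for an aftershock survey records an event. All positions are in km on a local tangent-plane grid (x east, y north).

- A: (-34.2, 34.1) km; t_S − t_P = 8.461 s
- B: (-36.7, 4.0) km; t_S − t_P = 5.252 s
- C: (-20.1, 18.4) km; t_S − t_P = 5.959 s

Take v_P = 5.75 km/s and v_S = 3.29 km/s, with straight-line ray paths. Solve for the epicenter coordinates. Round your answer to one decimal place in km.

Distance from S−P lag: d = Δt · v_P v_S / (v_P − v_S) = Δt · (5.75·3.29)/(5.75−3.29) ≈ 7.6900·Δt.
So d_A = 65.07, d_B = 40.39, d_C = 45.82 km.
Circle about each station: (x + 34.2)² + (y − 34.1)² = 65.07²; (x + 36.7)² + (y − 4.0)² = 40.39²; (x + 20.1)² + (y − 18.4)² = 45.82².
Subtracting pairs of circle equations eliminates x²+y² and gives linear equations (the radical axes):
-5.0 x − 60.2 y = 1633.19
28.2 x − 31.4 y = 544.75
Solving the 2×2 system: x ≈ -10.0, y ≈ -26.3 km.

x ≈ -10.0 km, y ≈ -26.3 km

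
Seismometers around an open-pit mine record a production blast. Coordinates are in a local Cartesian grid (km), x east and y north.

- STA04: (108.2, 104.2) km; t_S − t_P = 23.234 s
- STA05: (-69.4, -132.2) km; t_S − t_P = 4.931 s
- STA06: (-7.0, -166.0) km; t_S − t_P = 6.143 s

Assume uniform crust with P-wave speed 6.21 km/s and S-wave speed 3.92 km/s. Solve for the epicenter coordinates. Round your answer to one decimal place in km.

-25.6 km east, -103.4 km north

Distance from S−P lag: d = Δt · v_P v_S / (v_P − v_S) = Δt · (6.21·3.92)/(6.21−3.92) ≈ 10.6302·Δt.
So d_STA04 = 246.98, d_STA05 = 52.42, d_STA06 = 65.30 km.
Circle about each station: (x − 108.2)² + (y − 104.2)² = 246.98²; (x + 69.4)² + (y + 132.2)² = 52.42²; (x + 7.0)² + (y + 166.0)² = 65.30².
Subtracting the STA04 equation from the STA05 and STA06 equations removes the quadratic terms:
-355.2 x − 472.8 y = 57979.58
-230.4 x − 540.4 y = 61775.15
Solving the 2×2 system: x ≈ -25.6, y ≈ -103.4 km.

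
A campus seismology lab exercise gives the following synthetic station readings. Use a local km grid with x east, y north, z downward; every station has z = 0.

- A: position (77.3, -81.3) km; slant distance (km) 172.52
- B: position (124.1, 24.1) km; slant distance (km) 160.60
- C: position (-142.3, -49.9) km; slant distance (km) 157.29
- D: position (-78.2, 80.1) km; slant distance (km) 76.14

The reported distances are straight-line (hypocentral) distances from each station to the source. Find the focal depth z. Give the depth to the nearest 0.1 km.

Each station gives a sphere (x−x_i)² + (y−y_i)² + z² = d_i² (stations at z=0).
Subtracting the A sphere from B and C: z² cancels, leaving linear equations in x and y:
93.6 x + 210.8 y = 7367.43
-439.2 x + 62.8 y = 15177.33
Solving: x ≈ -27.795, y ≈ 47.291 km (keep extra digits for the depth step; rounded: -27.8, 47.3).
Then from the A sphere: z² = 172.52² − (x − 77.3)² − (y + 81.3)² with x = -27.795, y = 47.291, so z ≈ 46.718 ≈ 46.7 km.

46.7 km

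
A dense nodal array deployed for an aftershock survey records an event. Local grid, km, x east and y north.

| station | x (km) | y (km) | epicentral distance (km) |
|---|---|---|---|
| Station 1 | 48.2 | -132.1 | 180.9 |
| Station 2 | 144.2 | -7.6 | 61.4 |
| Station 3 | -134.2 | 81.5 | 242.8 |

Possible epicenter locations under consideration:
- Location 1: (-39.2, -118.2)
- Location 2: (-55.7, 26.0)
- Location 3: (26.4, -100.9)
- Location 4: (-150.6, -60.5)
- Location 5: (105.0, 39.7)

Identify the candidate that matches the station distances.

Location 5

For each candidate, compare |candidate − station| to the reported distance:
Location 1: residuals Station 1 92.4, Station 2 152.8, Station 3 21.7 → max 152.8 km
Location 2: residuals Station 1 8.3, Station 2 141.3, Station 3 146.7 → max 146.7 km
Location 3: residuals Station 1 142.8, Station 2 88.9, Station 3 0.2 → max 142.8 km
Location 4: residuals Station 1 30.4, Station 2 238.1, Station 3 99.9 → max 238.1 km
Location 5: residuals Station 1 0.0, Station 2 0.0, Station 3 0.0 → max 0.0 km
Only Location 5 has all residuals ≈ 0.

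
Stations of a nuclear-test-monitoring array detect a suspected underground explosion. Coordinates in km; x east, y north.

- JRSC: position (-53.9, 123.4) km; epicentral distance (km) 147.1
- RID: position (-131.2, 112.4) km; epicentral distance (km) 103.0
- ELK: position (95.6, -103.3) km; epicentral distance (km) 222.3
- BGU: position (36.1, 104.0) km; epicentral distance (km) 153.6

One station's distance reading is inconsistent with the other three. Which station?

Solve using three stations at a time. Using RID, ELK, BGU (subtract circle equations pairwise → linear system) gives (x, y) ≈ (-90.9, 17.6).
Distances from that point to each station vs reported:
  JRSC: calculated 112.0 vs reported 147.1 → residual 35.1 km
  RID: calculated 103.0 vs reported 103.0 → residual 0.0 km
  ELK: calculated 222.3 vs reported 222.3 → residual 0.0 km
  BGU: calculated 153.6 vs reported 153.6 → residual 0.0 km
RID, ELK, BGU are mutually consistent (residuals ≈ 0); JRSC is off by 35.1 km.

JRSC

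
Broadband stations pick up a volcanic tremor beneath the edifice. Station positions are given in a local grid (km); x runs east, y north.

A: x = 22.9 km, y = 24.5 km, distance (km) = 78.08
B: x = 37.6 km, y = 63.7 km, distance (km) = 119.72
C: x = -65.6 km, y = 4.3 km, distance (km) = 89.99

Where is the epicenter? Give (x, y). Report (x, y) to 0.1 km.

Circle about each station: (x − 22.9)² + (y − 24.5)² = 78.08²; (x − 37.6)² + (y − 63.7)² = 119.72²; (x + 65.6)² + (y − 4.3)² = 89.99².
Subtracting the A equation from the B and C equations removes the quadratic terms:
29.4 x + 78.4 y = -3889.60
-177.0 x − 40.4 y = 1195.48
Solving the 2×2 system: x ≈ 5.0, y ≈ -51.5 km.

(5.0, -51.5)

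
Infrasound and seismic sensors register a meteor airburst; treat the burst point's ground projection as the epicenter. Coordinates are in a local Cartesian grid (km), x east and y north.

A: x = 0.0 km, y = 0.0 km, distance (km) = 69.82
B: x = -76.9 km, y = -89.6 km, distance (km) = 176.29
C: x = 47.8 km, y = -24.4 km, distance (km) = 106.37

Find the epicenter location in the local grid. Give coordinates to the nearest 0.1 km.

x ≈ -1.6 km, y ≈ 69.8 km

Circle about each station: x² + y² = 69.82²; (x + 76.9)² + (y + 89.6)² = 176.29²; (x − 47.8)² + (y + 24.4)² = 106.37².
Subtracting the A equation from the B and C equations removes the quadratic terms:
-153.8 x − 179.2 y = -12261.56
95.6 x − 48.8 y = -3559.54
Solving the 2×2 system: x ≈ -1.6, y ≈ 69.8 km.
Check against A (with the unrounded x, y): √(x²+y²) = 69.82 ≈ 69.82 km. ✓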